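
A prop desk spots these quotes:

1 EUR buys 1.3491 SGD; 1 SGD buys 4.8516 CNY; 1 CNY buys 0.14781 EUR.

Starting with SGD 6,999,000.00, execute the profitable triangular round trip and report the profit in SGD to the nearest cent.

Profitable loop is SGD → EUR → CNY → SGD:
SGD 6,999,000.00 ÷ 1.3491 = EUR 5,187,903.05
EUR 5,187,903.05 ÷ 0.14781 = CNY 35,098,457.79
CNY 35,098,457.79 ÷ 4.8516 = SGD 7,234,408.81
Profit = SGD 7,234,408.81 − SGD 6,999,000.00

Profit: SGD 235,408.81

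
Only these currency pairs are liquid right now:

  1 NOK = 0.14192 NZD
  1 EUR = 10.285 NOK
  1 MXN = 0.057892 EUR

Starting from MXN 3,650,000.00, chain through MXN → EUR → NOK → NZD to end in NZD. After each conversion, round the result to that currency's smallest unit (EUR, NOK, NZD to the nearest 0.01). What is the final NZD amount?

MXN 3,650,000.00 × 0.057892 = EUR 211,305.80
EUR 211,305.80 × 10.285 = NOK 2,173,280.15
NOK 2,173,280.15 × 0.14192 = NZD 308,431.92

NZD 308,431.92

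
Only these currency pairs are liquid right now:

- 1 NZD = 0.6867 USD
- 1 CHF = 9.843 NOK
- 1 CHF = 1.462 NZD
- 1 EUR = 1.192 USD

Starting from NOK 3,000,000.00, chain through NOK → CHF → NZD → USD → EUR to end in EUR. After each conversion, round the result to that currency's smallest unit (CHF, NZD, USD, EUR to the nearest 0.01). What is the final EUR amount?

NOK 3,000,000.00 ÷ 9.843 = CHF 304,785.13
CHF 304,785.13 × 1.462 = NZD 445,595.86
NZD 445,595.86 × 0.6867 = USD 305,990.68
USD 305,990.68 ÷ 1.192 = EUR 256,703.59

EUR 256,703.59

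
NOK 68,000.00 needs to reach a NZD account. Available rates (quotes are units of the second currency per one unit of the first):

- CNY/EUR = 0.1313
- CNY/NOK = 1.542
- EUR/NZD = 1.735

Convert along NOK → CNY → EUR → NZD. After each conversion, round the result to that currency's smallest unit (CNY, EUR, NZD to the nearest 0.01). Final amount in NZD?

NZD 10,045.89

NOK 68,000.00 ÷ 1.542 = CNY 44,098.57
CNY 44,098.57 × 0.1313 = EUR 5,790.14
EUR 5,790.14 × 1.735 = NZD 10,045.89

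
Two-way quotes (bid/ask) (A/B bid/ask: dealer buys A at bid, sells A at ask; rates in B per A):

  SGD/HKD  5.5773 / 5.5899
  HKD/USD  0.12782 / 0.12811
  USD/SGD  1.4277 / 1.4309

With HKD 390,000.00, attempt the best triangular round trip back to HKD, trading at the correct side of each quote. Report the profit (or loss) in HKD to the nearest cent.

Net profit: HKD 6,939.56

Best loop HKD → USD → SGD → HKD:
HKD 390,000.00 × 0.12782 (sell HKD at bid) = USD 49,849.80
USD 49,849.80 × 1.4277 (sell USD at bid) = SGD 71,170.56
SGD 71,170.56 × 5.5773 (sell SGD at bid) = HKD 396,939.56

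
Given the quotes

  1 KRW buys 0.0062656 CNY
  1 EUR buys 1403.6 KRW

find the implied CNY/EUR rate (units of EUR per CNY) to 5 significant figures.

CNY/EUR = 0.11371

1 CNY ÷ 0.0062656 = 159.602 KRW
159.602 KRW ÷ 1403.6 = 0.113709 EUR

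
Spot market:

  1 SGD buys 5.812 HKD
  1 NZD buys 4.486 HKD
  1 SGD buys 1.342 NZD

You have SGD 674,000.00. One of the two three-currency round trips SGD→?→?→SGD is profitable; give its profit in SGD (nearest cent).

Profitable loop is SGD → NZD → HKD → SGD:
SGD 674,000.00 × 1.342 = NZD 904,508.00
NZD 904,508.00 × 4.486 = HKD 4,057,622.89
HKD 4,057,622.89 ÷ 5.812 = SGD 698,145.71
Profit = SGD 698,145.71 − SGD 674,000.00

Profit: SGD 24,145.71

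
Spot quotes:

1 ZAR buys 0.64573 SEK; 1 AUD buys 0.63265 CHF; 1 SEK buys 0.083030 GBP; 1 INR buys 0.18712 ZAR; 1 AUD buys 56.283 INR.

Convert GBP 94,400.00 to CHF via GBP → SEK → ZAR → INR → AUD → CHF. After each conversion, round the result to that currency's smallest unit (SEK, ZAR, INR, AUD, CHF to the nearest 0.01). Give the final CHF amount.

CHF 105,767.46

GBP 94,400.00 ÷ 0.083030 = SEK 1,136,938.46
SEK 1,136,938.46 ÷ 0.64573 = ZAR 1,760,702.55
ZAR 1,760,702.55 ÷ 0.18712 = INR 9,409,483.49
INR 9,409,483.49 ÷ 56.283 = AUD 167,181.63
AUD 167,181.63 × 0.63265 = CHF 105,767.46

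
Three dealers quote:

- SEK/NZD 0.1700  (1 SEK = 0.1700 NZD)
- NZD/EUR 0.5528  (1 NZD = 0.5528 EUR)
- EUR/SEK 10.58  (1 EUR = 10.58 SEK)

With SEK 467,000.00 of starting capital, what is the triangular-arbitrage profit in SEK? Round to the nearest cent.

Profit: SEK 2,693.18

Profitable loop is SEK → EUR → NZD → SEK:
SEK 467,000.00 ÷ 10.58 = EUR 44,139.89
EUR 44,139.89 ÷ 0.5528 = NZD 79,847.84
NZD 79,847.84 ÷ 0.1700 = SEK 469,693.18
Profit = SEK 469,693.18 − SEK 467,000.00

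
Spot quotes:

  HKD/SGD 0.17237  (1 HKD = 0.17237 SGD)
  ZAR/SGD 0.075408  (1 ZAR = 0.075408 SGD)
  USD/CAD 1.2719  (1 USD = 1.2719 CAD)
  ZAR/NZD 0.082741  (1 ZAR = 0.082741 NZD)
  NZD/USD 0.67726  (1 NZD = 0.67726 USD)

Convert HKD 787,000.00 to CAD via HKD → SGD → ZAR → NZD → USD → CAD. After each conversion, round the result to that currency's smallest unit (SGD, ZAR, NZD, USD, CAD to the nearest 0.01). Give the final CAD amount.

HKD 787,000.00 × 0.17237 = SGD 135,655.19
SGD 135,655.19 ÷ 0.075408 = ZAR 1,798,949.58
ZAR 1,798,949.58 × 0.082741 = NZD 148,846.89
NZD 148,846.89 × 0.67726 = USD 100,808.04
USD 100,808.04 × 1.2719 = CAD 128,217.75

CAD 128,217.75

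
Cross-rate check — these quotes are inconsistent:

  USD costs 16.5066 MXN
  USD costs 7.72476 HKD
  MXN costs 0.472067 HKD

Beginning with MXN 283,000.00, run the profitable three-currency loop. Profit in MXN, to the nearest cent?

Profit: MXN 2,471.47

Profitable loop is MXN → HKD → USD → MXN:
MXN 283,000.00 × 0.472067 = HKD 133,594.96
HKD 133,594.96 ÷ 7.72476 = USD 17,294.38
USD 17,294.38 × 16.5066 = MXN 285,471.47
Profit = MXN 285,471.47 − MXN 283,000.00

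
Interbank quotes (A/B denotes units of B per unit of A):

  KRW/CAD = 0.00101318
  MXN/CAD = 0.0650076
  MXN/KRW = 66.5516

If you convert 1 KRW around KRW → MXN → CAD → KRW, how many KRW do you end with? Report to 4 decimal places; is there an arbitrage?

Around KRW → MXN → CAD → KRW: 1 ÷ 66.5516 × 0.0650076 ÷ 0.00101318 = 0.964093
Product < 1; profitable direction is KRW → CAD → MXN → KRW.

0.9641 (arbitrage exists)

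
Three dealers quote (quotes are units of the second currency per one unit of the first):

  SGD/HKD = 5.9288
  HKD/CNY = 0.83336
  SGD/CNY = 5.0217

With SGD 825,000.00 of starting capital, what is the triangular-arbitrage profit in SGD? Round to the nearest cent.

Profit: SGD 13,504.24

Profitable loop is SGD → CNY → HKD → SGD:
SGD 825,000.00 × 5.0217 = CNY 4,142,902.50
CNY 4,142,902.50 ÷ 0.83336 = HKD 4,971,323.92
HKD 4,971,323.92 ÷ 5.9288 = SGD 838,504.24
Profit = SGD 838,504.24 − SGD 825,000.00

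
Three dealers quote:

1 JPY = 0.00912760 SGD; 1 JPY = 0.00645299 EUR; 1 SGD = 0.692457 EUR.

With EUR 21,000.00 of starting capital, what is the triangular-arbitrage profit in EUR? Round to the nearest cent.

Profit: EUR 440.30

Profitable loop is EUR → SGD → JPY → EUR:
EUR 21,000.00 ÷ 0.692457 = SGD 30,326.79
SGD 30,326.79 ÷ 0.00912760 = JPY 3,322,537
JPY 3,322,537 × 0.00645299 = EUR 21,440.30
Profit = EUR 21,440.30 − EUR 21,000.00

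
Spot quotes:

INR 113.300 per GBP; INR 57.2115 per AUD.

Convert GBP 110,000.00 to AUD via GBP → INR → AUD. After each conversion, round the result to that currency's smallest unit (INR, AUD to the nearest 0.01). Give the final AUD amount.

AUD 217,840.82

GBP 110,000.00 × 113.300 = INR 12,463,000.00
INR 12,463,000.00 ÷ 57.2115 = AUD 217,840.82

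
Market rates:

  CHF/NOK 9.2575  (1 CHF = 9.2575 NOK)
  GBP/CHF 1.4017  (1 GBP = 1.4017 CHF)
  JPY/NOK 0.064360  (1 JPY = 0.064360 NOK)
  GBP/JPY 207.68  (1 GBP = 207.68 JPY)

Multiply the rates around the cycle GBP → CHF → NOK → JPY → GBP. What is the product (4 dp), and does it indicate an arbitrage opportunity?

0.9708 (arbitrage exists)

Around GBP → CHF → NOK → JPY → GBP: 1 × 1.4017 × 9.2575 ÷ 0.064360 ÷ 207.68 = 0.970819
Product < 1; profitable direction is GBP → JPY → NOK → CHF → GBP.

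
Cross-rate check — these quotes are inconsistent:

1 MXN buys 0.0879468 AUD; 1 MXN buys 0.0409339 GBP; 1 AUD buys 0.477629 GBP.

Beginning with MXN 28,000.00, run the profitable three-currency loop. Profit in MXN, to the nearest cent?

Profit: MXN 733.31

Profitable loop is MXN → AUD → GBP → MXN:
MXN 28,000.00 × 0.0879468 = AUD 2,462.51
AUD 2,462.51 × 0.477629 = GBP 1,176.17
GBP 1,176.17 ÷ 0.0409339 = MXN 28,733.31
Profit = MXN 28,733.31 − MXN 28,000.00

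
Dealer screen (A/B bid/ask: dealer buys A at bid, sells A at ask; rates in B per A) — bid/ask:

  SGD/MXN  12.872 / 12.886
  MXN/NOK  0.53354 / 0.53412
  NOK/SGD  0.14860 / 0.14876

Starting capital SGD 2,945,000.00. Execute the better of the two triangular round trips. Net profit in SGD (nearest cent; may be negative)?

Best loop SGD → MXN → NOK → SGD:
SGD 2,945,000.00 × 12.872 (sell SGD at bid) = MXN 37,908,040.00
MXN 37,908,040.00 × 0.53354 (sell MXN at bid) = NOK 20,225,455.66
NOK 20,225,455.66 × 0.14860 (sell NOK at bid) = SGD 3,005,502.71

Net profit: SGD 60,502.71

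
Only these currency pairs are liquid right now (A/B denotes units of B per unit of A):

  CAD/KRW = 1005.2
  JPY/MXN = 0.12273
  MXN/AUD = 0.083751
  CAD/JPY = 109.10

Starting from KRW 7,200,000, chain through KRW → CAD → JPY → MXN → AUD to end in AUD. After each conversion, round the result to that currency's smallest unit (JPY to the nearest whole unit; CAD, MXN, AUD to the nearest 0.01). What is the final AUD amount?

KRW 7,200,000 ÷ 1005.2 = CAD 7,162.75
CAD 7,162.75 × 109.10 = JPY 781,456
JPY 781,456 × 0.12273 = MXN 95,908.09
MXN 95,908.09 × 0.083751 = AUD 8,032.40

AUD 8,032.40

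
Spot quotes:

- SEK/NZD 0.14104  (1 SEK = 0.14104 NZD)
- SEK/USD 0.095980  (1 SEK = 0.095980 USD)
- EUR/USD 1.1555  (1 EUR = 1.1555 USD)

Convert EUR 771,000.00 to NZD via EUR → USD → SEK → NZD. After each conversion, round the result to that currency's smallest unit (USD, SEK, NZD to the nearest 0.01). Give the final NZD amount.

EUR 771,000.00 × 1.1555 = USD 890,890.50
USD 890,890.50 ÷ 0.095980 = SEK 9,282,043.13
SEK 9,282,043.13 × 0.14104 = NZD 1,309,139.36

NZD 1,309,139.36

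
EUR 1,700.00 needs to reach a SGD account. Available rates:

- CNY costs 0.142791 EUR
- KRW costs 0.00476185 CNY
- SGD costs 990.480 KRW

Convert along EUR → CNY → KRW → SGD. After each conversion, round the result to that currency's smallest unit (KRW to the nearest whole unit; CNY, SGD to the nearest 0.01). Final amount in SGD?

EUR 1,700.00 ÷ 0.142791 = CNY 11,905.51
CNY 11,905.51 ÷ 0.00476185 = KRW 2,500,186
KRW 2,500,186 ÷ 990.480 = SGD 2,524.22

SGD 2,524.22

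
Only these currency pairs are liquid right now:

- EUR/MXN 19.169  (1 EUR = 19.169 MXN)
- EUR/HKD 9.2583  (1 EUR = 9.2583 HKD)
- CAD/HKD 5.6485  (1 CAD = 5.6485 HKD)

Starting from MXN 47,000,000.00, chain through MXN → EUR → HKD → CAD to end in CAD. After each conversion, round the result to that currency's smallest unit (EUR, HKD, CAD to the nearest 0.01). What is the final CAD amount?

CAD 4,018,801.13

MXN 47,000,000.00 ÷ 19.169 = EUR 2,451,875.42
EUR 2,451,875.42 × 9.2583 = HKD 22,700,198.20
HKD 22,700,198.20 ÷ 5.6485 = CAD 4,018,801.13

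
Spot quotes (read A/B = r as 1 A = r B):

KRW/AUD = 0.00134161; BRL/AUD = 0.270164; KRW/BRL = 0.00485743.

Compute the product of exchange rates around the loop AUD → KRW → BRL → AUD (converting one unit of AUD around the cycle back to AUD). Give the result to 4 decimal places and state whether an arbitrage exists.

0.9782 (arbitrage exists)

Around AUD → KRW → BRL → AUD: 1 ÷ 0.00134161 × 0.00485743 × 0.270164 = 0.978155
Product < 1; profitable direction is AUD → BRL → KRW → AUD.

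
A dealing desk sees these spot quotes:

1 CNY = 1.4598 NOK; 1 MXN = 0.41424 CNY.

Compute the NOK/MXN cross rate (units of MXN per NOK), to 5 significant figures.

NOK/MXN = 1.6537

1 NOK ÷ 1.4598 = 0.685025 CNY
0.685025 CNY ÷ 0.41424 = 1.65369 MXN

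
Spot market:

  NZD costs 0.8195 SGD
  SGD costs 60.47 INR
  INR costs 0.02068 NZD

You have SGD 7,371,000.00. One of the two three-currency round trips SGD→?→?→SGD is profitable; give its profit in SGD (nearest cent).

Profitable loop is SGD → INR → NZD → SGD:
SGD 7,371,000.00 × 60.47 = INR 445,724,370.00
INR 445,724,370.00 × 0.02068 = NZD 9,217,579.97
NZD 9,217,579.97 × 0.8195 = SGD 7,553,806.79
Profit = SGD 7,553,806.79 − SGD 7,371,000.00

Profit: SGD 182,806.79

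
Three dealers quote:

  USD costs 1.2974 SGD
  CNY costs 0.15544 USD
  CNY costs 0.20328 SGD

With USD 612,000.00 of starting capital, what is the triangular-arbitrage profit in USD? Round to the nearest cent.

Profit: USD 4,892.36

Profitable loop is USD → CNY → SGD → USD:
USD 612,000.00 ÷ 0.15544 = CNY 3,937,210.50
CNY 3,937,210.50 × 0.20328 = SGD 800,356.15
SGD 800,356.15 ÷ 1.2974 = USD 616,892.36
Profit = USD 616,892.36 − USD 612,000.00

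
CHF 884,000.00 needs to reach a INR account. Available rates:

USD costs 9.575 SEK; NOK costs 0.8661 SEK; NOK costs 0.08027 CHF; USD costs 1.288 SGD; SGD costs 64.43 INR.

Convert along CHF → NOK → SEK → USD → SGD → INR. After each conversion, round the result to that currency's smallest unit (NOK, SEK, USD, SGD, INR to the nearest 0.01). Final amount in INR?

INR 82,667,013.94

CHF 884,000.00 ÷ 0.08027 = NOK 11,012,831.69
NOK 11,012,831.69 × 0.8661 = SEK 9,538,213.53
SEK 9,538,213.53 ÷ 9.575 = USD 996,158.07
USD 996,158.07 × 1.288 = SGD 1,283,051.59
SGD 1,283,051.59 × 64.43 = INR 82,667,013.94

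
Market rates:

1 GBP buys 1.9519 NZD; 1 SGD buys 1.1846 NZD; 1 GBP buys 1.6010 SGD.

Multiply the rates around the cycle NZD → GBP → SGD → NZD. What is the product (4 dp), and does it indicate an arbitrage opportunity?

Around NZD → GBP → SGD → NZD: 1 ÷ 1.9519 × 1.6010 × 1.1846 = 0.971640
Product < 1; profitable direction is NZD → SGD → GBP → NZD.

0.9716 (arbitrage exists)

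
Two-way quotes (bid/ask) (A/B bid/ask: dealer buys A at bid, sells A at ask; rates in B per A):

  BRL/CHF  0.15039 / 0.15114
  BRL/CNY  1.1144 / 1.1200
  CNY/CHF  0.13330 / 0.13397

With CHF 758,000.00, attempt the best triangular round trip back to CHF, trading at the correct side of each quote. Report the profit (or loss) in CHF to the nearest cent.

Best loop CHF → CNY → BRL → CHF:
CHF 758,000.00 ÷ 0.13397 (buy CNY at ask) = CNY 5,657,983.13
CNY 5,657,983.13 ÷ 1.1200 (buy BRL at ask) = BRL 5,051,770.65
BRL 5,051,770.65 × 0.15039 (sell BRL at bid) = CHF 759,735.79

Net profit: CHF 1,735.79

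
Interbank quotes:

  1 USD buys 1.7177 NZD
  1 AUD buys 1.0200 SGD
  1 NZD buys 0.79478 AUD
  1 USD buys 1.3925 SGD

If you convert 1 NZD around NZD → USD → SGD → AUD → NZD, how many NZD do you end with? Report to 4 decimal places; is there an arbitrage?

1.0000 (no arbitrage)

Around NZD → USD → SGD → AUD → NZD: 1 ÷ 1.7177 × 1.3925 ÷ 1.0200 ÷ 0.79478 = 1.000002
Product ≈ 1 (deviation 0.000%, within rounding noise).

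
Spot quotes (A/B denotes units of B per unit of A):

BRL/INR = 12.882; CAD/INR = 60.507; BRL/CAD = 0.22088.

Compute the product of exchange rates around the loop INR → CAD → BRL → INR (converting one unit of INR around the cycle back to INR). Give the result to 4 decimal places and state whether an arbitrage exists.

0.9639 (arbitrage exists)

Around INR → CAD → BRL → INR: 1 ÷ 60.507 ÷ 0.22088 × 12.882 = 0.963876
Product < 1; profitable direction is INR → BRL → CAD → INR.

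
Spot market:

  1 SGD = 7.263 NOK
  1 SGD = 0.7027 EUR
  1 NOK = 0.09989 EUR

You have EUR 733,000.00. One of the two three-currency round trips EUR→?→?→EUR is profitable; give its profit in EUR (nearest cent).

Profit: EUR 23,784.24

Profitable loop is EUR → SGD → NOK → EUR:
EUR 733,000.00 ÷ 0.7027 = SGD 1,043,119.40
SGD 1,043,119.40 × 7.263 = NOK 7,576,176.18
NOK 7,576,176.18 × 0.09989 = EUR 756,784.24
Profit = EUR 756,784.24 − EUR 733,000.00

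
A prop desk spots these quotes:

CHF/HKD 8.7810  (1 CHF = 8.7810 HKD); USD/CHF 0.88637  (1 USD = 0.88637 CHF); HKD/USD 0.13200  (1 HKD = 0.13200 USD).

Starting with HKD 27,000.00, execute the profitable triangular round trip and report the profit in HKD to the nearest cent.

Profitable loop is HKD → USD → CHF → HKD:
HKD 27,000.00 × 0.13200 = USD 3,564.00
USD 3,564.00 × 0.88637 = CHF 3,159.02
CHF 3,159.02 × 8.7810 = HKD 27,739.38
Profit = HKD 27,739.38 − HKD 27,000.00

Profit: HKD 739.38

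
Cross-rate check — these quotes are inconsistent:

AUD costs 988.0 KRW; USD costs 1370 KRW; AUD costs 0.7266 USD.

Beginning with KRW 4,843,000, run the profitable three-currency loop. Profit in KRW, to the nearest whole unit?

Profit: KRW 36,479

Profitable loop is KRW → AUD → USD → KRW:
KRW 4,843,000 ÷ 988.0 = AUD 4,901.82
AUD 4,901.82 × 0.7266 = USD 3,561.66
USD 3,561.66 × 1370 = KRW 4,879,479
Profit = KRW 4,879,479 − KRW 4,843,000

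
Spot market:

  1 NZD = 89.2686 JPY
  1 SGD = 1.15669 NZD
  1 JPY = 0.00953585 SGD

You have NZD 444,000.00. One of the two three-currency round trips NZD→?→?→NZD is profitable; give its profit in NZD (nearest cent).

Profitable loop is NZD → SGD → JPY → NZD:
NZD 444,000.00 ÷ 1.15669 = SGD 383,853.93
SGD 383,853.93 ÷ 0.00953585 = JPY 40,253,772
JPY 40,253,772 ÷ 89.2686 = NZD 450,928.68
Profit = NZD 450,928.68 − NZD 444,000.00

Profit: NZD 6,928.68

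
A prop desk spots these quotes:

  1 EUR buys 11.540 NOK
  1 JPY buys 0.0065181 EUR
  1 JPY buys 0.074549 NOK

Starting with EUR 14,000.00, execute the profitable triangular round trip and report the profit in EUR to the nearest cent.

Profitable loop is EUR → NOK → JPY → EUR:
EUR 14,000.00 × 11.540 = NOK 161,560.00
NOK 161,560.00 ÷ 0.074549 = JPY 2,167,165
JPY 2,167,165 × 0.0065181 = EUR 14,125.80
Profit = EUR 14,125.80 − EUR 14,000.00

Profit: EUR 125.80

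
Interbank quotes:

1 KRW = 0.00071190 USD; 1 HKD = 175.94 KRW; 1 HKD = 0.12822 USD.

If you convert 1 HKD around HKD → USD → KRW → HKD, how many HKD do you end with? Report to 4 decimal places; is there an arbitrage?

Around HKD → USD → KRW → HKD: 1 × 0.12822 ÷ 0.00071190 ÷ 175.94 = 1.023699
Product > 1; profitable direction is HKD → USD → KRW → HKD.

1.0237 (arbitrage exists)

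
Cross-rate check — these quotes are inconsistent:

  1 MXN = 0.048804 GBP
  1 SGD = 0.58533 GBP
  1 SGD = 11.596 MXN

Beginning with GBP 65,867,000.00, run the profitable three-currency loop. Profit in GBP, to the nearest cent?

Profitable loop is GBP → MXN → SGD → GBP:
GBP 65,867,000.00 ÷ 0.048804 = MXN 1,349,622,981.72
MXN 1,349,622,981.72 ÷ 11.596 = SGD 116,386,942.20
SGD 116,386,942.20 × 0.58533 = GBP 68,124,768.88
Profit = GBP 68,124,768.88 − GBP 65,867,000.00

Profit: GBP 2,257,768.88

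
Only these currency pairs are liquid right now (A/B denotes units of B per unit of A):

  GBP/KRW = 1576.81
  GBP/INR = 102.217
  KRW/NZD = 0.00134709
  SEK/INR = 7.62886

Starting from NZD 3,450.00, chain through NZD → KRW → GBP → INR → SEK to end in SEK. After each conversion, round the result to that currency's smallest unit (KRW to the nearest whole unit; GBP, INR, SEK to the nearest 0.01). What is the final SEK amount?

SEK 21,762.34

NZD 3,450.00 ÷ 0.00134709 = KRW 2,561,076
KRW 2,561,076 ÷ 1576.81 = GBP 1,624.21
GBP 1,624.21 × 102.217 = INR 166,021.87
INR 166,021.87 ÷ 7.62886 = SEK 21,762.34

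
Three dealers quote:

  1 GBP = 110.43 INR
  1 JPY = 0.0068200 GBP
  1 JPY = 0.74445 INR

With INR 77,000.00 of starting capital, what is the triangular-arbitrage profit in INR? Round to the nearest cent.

Profit: INR 898.06

Profitable loop is INR → JPY → GBP → INR:
INR 77,000.00 ÷ 0.74445 = JPY 103,432
JPY 103,432 × 0.0068200 = GBP 705.41
GBP 705.41 × 110.43 = INR 77,898.06
Profit = INR 77,898.06 − INR 77,000.00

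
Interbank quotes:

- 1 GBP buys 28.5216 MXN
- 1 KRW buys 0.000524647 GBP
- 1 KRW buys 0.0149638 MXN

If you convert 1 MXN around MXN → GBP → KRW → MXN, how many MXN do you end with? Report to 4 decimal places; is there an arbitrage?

Around MXN → GBP → KRW → MXN: 1 ÷ 28.5216 ÷ 0.000524647 × 0.0149638 = 1.000002
Product ≈ 1 (deviation 0.000%, within rounding noise).

1.0000 (no arbitrage)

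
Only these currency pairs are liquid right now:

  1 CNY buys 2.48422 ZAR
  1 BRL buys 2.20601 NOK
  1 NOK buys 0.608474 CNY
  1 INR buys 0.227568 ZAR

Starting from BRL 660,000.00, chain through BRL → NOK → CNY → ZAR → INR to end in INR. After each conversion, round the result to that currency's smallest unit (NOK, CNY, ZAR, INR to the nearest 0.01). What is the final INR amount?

BRL 660,000.00 × 2.20601 = NOK 1,455,966.60
NOK 1,455,966.60 × 0.608474 = CNY 885,917.82
CNY 885,917.82 × 2.48422 = ZAR 2,200,814.77
ZAR 2,200,814.77 ÷ 0.227568 = INR 9,671,020.40

INR 9,671,020.40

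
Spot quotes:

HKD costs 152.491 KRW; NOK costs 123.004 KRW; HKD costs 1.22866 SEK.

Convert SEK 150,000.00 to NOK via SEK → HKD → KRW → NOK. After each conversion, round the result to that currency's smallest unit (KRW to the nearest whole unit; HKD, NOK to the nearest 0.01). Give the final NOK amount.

NOK 151,350.73

SEK 150,000.00 ÷ 1.22866 = HKD 122,084.22
HKD 122,084.22 × 152.491 = KRW 18,616,745
KRW 18,616,745 ÷ 123.004 = NOK 151,350.73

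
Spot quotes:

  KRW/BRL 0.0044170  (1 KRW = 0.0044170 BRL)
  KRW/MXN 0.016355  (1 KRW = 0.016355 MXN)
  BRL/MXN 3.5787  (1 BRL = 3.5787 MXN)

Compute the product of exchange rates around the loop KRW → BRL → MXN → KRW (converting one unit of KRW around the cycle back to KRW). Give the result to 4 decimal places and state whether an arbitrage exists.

0.9665 (arbitrage exists)

Around KRW → BRL → MXN → KRW: 1 × 0.0044170 × 3.5787 ÷ 0.016355 = 0.966501
Product < 1; profitable direction is KRW → MXN → BRL → KRW.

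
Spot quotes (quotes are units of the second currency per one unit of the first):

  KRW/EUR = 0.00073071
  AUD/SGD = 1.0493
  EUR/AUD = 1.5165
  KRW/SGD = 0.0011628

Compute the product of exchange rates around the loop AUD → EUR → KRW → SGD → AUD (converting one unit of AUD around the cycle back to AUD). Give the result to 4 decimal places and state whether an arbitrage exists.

Around AUD → EUR → KRW → SGD → AUD: 1 ÷ 1.5165 ÷ 0.00073071 × 0.0011628 ÷ 1.0493 = 1.000041
Product ≈ 1 (deviation 0.004%, within rounding noise).

1.0000 (no arbitrage)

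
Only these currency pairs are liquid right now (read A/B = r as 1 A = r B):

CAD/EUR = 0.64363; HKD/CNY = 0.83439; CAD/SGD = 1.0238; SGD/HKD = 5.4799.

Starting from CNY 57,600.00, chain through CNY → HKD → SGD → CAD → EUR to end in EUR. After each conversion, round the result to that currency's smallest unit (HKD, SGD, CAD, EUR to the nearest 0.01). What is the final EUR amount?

CNY 57,600.00 ÷ 0.83439 = HKD 69,032.47
HKD 69,032.47 ÷ 5.4799 = SGD 12,597.40
SGD 12,597.40 ÷ 1.0238 = CAD 12,304.55
CAD 12,304.55 × 0.64363 = EUR 7,919.58

EUR 7,919.58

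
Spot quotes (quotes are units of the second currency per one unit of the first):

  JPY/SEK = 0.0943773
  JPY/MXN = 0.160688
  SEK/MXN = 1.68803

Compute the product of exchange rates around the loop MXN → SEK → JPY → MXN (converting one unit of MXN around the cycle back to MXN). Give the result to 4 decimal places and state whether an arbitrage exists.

Around MXN → SEK → JPY → MXN: 1 ÷ 1.68803 ÷ 0.0943773 × 0.160688 = 1.008639
Product > 1; profitable direction is MXN → SEK → JPY → MXN.

1.0086 (arbitrage exists)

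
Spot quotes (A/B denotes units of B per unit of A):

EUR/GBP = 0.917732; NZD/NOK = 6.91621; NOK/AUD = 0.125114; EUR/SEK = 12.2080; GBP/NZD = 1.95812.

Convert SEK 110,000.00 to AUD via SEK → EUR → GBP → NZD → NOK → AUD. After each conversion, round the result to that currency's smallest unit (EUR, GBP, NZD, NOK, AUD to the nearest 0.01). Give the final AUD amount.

AUD 14,011.27

SEK 110,000.00 ÷ 12.2080 = EUR 9,010.48
EUR 9,010.48 × 0.917732 = GBP 8,269.21
GBP 8,269.21 × 1.95812 = NZD 16,192.11
NZD 16,192.11 × 6.91621 = NOK 111,988.03
NOK 111,988.03 × 0.125114 = AUD 14,011.27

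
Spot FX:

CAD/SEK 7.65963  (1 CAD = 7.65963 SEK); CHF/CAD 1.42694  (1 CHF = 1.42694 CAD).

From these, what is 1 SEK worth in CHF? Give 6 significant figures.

SEK/CHF = 0.0914927

1 SEK ÷ 7.65963 = 0.130555 CAD
0.130555 CAD ÷ 1.42694 = 0.0914927 CHF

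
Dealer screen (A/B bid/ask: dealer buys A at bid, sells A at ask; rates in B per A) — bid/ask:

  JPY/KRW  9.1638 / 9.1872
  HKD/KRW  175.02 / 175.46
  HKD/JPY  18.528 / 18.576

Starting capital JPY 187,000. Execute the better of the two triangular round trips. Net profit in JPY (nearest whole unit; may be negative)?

Best loop JPY → HKD → KRW → JPY:
JPY 187,000 ÷ 18.576 (buy HKD at ask) = HKD 10,066.75
HKD 10,066.75 × 175.02 (sell HKD at bid) = KRW 1,761,883
KRW 1,761,883 ÷ 9.1872 (buy JPY at ask) = JPY 191,776

Net profit: JPY 4,776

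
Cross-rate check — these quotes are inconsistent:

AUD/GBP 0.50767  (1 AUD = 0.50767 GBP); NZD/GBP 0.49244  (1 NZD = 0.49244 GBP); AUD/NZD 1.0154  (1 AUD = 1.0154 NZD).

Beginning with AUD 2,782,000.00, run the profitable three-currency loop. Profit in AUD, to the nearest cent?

Profit: AUD 42,542.70

Profitable loop is AUD → GBP → NZD → AUD:
AUD 2,782,000.00 × 0.50767 = GBP 1,412,337.94
GBP 1,412,337.94 ÷ 0.49244 = NZD 2,868,040.65
NZD 2,868,040.65 ÷ 1.0154 = AUD 2,824,542.70
Profit = AUD 2,824,542.70 − AUD 2,782,000.00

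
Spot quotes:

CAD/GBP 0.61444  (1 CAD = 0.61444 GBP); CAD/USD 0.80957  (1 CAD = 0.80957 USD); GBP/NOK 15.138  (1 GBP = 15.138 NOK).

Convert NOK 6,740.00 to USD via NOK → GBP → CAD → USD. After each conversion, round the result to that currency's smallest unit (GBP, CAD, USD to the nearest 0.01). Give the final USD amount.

NOK 6,740.00 ÷ 15.138 = GBP 445.24
GBP 445.24 ÷ 0.61444 = CAD 724.63
CAD 724.63 × 0.80957 = USD 586.64

USD 586.64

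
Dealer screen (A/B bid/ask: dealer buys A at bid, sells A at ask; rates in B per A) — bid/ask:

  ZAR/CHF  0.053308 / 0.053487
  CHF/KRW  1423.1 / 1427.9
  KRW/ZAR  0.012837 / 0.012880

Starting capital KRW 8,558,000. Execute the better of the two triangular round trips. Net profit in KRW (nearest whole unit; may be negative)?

Best loop KRW → CHF → ZAR → KRW:
KRW 8,558,000 ÷ 1427.9 (buy CHF at ask) = CHF 5,993.42
CHF 5,993.42 ÷ 0.053487 (buy ZAR at ask) = ZAR 112,053.71
ZAR 112,053.71 ÷ 0.012880 (buy KRW at ask) = KRW 8,699,822

Net profit: KRW 141,822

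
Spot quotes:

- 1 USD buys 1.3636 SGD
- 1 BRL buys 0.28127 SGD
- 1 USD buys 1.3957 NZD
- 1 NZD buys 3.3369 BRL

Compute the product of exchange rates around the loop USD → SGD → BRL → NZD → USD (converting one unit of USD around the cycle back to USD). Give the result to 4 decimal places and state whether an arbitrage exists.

1.0409 (arbitrage exists)

Around USD → SGD → BRL → NZD → USD: 1 × 1.3636 ÷ 0.28127 ÷ 3.3369 ÷ 1.3957 = 1.040946
Product > 1; profitable direction is USD → SGD → BRL → NZD → USD.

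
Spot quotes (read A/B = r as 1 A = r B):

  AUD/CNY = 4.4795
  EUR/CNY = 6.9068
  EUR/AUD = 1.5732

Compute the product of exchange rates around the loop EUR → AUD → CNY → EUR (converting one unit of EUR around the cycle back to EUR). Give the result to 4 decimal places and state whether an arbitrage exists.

Around EUR → AUD → CNY → EUR: 1 × 1.5732 × 4.4795 ÷ 6.9068 = 1.020320
Product > 1; profitable direction is EUR → AUD → CNY → EUR.

1.0203 (arbitrage exists)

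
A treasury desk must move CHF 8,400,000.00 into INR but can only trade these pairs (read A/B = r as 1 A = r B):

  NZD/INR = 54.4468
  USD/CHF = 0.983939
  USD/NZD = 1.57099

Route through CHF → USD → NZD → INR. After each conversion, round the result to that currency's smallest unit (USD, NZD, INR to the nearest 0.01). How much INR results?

INR 730,225,327.42

CHF 8,400,000.00 ÷ 0.983939 = USD 8,537,114.60
USD 8,537,114.60 × 1.57099 = NZD 13,411,721.67
NZD 13,411,721.67 × 54.4468 = INR 730,225,327.42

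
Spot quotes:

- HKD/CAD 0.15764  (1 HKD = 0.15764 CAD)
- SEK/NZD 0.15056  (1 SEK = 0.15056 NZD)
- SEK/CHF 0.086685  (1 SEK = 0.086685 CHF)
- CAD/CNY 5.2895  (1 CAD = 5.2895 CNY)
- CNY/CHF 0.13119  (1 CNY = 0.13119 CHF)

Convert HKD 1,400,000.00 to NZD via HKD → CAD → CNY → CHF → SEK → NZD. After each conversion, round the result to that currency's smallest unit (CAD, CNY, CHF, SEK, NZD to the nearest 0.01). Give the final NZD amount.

NZD 265,996.23

HKD 1,400,000.00 × 0.15764 = CAD 220,696.00
CAD 220,696.00 × 5.2895 = CNY 1,167,371.49
CNY 1,167,371.49 × 0.13119 = CHF 153,147.47
CHF 153,147.47 ÷ 0.086685 = SEK 1,766,712.46
SEK 1,766,712.46 × 0.15056 = NZD 265,996.23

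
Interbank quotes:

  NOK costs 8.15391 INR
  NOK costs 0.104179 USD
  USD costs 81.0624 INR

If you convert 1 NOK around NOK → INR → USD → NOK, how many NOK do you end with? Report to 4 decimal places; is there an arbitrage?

0.9655 (arbitrage exists)

Around NOK → INR → USD → NOK: 1 × 8.15391 ÷ 81.0624 ÷ 0.104179 = 0.965531
Product < 1; profitable direction is NOK → USD → INR → NOK.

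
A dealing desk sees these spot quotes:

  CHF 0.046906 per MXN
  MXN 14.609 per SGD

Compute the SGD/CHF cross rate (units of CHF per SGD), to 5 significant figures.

1 SGD × 14.609 = 14.609 MXN
14.609 MXN × 0.046906 = 0.68525 CHF

SGD/CHF = 0.68525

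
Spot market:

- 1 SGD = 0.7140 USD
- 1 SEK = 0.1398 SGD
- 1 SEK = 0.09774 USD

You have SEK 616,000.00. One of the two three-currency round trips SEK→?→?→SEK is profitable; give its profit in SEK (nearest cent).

Profit: SEK 13,091.42

Profitable loop is SEK → SGD → USD → SEK:
SEK 616,000.00 × 0.1398 = SGD 86,116.80
SGD 86,116.80 × 0.7140 = USD 61,487.40
USD 61,487.40 ÷ 0.09774 = SEK 629,091.42
Profit = SEK 629,091.42 − SEK 616,000.00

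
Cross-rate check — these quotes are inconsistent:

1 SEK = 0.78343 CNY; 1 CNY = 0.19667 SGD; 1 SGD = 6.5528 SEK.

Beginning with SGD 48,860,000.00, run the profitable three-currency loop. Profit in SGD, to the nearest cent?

Profitable loop is SGD → SEK → CNY → SGD:
SGD 48,860,000.00 × 6.5528 = SEK 320,169,808.00
SEK 320,169,808.00 × 0.78343 = CNY 250,830,632.68
CNY 250,830,632.68 × 0.19667 = SGD 49,330,860.53
Profit = SGD 49,330,860.53 − SGD 48,860,000.00

Profit: SGD 470,860.53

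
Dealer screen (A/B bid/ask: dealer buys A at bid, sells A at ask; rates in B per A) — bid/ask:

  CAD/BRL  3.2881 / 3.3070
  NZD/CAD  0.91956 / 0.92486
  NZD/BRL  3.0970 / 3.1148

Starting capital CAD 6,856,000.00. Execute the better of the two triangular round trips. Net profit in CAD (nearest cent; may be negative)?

Best loop CAD → NZD → BRL → CAD:
CAD 6,856,000.00 ÷ 0.92486 (buy NZD at ask) = NZD 7,413,013.86
NZD 7,413,013.86 × 3.0970 (sell NZD at bid) = BRL 22,958,103.93
BRL 22,958,103.93 ÷ 3.3070 (buy CAD at ask) = CAD 6,942,275.15

Net profit: CAD 86,275.15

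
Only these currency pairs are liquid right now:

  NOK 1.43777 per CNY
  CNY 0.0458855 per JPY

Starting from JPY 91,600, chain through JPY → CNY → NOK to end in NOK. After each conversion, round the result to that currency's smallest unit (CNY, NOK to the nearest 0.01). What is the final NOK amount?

JPY 91,600 × 0.0458855 = CNY 4,203.11
CNY 4,203.11 × 1.43777 = NOK 6,043.11

NOK 6,043.11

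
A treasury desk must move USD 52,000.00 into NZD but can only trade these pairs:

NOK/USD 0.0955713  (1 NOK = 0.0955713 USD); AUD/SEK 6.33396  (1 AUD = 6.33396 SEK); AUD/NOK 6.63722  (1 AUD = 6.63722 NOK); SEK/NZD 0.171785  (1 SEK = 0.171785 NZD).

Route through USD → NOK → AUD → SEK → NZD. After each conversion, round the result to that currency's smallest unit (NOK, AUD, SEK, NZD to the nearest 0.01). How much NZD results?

USD 52,000.00 ÷ 0.0955713 = NOK 544,096.40
NOK 544,096.40 ÷ 6.63722 = AUD 81,976.55
AUD 81,976.55 × 6.33396 = SEK 519,236.19
SEK 519,236.19 × 0.171785 = NZD 89,196.99

NZD 89,196.99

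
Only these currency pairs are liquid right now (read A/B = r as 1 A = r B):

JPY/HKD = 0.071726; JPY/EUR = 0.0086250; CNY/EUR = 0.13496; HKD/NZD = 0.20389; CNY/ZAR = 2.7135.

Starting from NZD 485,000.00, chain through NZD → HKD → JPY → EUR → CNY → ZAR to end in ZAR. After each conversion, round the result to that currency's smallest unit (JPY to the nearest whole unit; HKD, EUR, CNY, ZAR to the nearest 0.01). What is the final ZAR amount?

ZAR 5,751,128.33

NZD 485,000.00 ÷ 0.20389 = HKD 2,378,733.63
HKD 2,378,733.63 ÷ 0.071726 = JPY 33,164,175
JPY 33,164,175 × 0.0086250 = EUR 286,041.01
EUR 286,041.01 ÷ 0.13496 = CNY 2,119,450.28
CNY 2,119,450.28 × 2.7135 = ZAR 5,751,128.33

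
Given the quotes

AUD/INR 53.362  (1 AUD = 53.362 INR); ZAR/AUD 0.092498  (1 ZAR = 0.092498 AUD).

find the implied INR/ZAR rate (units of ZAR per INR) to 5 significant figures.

1 INR ÷ 53.362 = 0.0187399 AUD
0.0187399 AUD ÷ 0.092498 = 0.202598 ZAR

INR/ZAR = 0.20260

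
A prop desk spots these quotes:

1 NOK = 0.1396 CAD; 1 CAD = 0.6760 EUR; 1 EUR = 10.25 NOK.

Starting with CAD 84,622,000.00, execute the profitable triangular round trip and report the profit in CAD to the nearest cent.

Profit: CAD 2,861,732.88

Profitable loop is CAD → NOK → EUR → CAD:
CAD 84,622,000.00 ÷ 0.1396 = NOK 606,174,785.10
NOK 606,174,785.10 ÷ 10.25 = EUR 59,139,003.42
EUR 59,139,003.42 ÷ 0.6760 = CAD 87,483,732.88
Profit = CAD 87,483,732.88 − CAD 84,622,000.00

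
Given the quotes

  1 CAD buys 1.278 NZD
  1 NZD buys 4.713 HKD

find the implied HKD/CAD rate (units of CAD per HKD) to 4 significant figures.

1 HKD ÷ 4.713 = 0.212179 NZD
0.212179 NZD ÷ 1.278 = 0.166024 CAD

HKD/CAD = 0.1660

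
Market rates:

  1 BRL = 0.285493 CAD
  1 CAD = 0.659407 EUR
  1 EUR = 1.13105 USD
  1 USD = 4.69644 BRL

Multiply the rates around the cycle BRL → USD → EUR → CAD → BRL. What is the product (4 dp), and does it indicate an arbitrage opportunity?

1.0000 (no arbitrage)

Around BRL → USD → EUR → CAD → BRL: 1 ÷ 4.69644 ÷ 1.13105 ÷ 0.659407 ÷ 0.285493 = 1.000001
Product ≈ 1 (deviation 0.000%, within rounding noise).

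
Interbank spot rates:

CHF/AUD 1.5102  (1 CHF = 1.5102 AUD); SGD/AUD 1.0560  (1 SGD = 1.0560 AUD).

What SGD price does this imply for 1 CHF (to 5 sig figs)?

1 CHF × 1.5102 = 1.5102 AUD
1.5102 AUD ÷ 1.0560 = 1.43011 SGD

CHF/SGD = 1.4301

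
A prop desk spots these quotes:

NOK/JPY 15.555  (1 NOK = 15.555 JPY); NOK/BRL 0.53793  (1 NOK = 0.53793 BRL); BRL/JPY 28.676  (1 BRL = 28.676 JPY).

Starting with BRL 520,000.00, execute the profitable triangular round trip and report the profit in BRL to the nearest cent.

Profitable loop is BRL → NOK → JPY → BRL:
BRL 520,000.00 ÷ 0.53793 = NOK 966,668.53
NOK 966,668.53 × 15.555 = JPY 15,036,529
JPY 15,036,529 ÷ 28.676 = BRL 524,359.36
Profit = BRL 524,359.36 − BRL 520,000.00

Profit: BRL 4,359.36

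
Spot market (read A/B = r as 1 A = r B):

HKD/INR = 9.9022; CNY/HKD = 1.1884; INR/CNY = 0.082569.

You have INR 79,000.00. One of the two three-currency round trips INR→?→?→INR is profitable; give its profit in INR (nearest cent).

Profit: INR 2,304.71

Profitable loop is INR → HKD → CNY → INR:
INR 79,000.00 ÷ 9.9022 = HKD 7,978.03
HKD 7,978.03 ÷ 1.1884 = CNY 6,713.25
CNY 6,713.25 ÷ 0.082569 = INR 81,304.71
Profit = INR 81,304.71 − INR 79,000.00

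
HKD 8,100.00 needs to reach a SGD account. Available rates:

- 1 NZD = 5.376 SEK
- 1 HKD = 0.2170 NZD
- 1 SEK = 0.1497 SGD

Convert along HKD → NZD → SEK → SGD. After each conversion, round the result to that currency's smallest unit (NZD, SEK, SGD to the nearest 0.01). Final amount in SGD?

SGD 1,414.58

HKD 8,100.00 × 0.2170 = NZD 1,757.70
NZD 1,757.70 × 5.376 = SEK 9,449.40
SEK 9,449.40 × 0.1497 = SGD 1,414.58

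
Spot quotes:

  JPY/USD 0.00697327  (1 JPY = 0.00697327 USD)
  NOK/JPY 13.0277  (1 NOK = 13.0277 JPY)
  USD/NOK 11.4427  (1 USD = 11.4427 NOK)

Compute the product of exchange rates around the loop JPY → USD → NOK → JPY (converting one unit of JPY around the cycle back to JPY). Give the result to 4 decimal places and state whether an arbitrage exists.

Around JPY → USD → NOK → JPY: 1 × 0.00697327 × 11.4427 × 13.0277 = 1.039520
Product > 1; profitable direction is JPY → USD → NOK → JPY.

1.0395 (arbitrage exists)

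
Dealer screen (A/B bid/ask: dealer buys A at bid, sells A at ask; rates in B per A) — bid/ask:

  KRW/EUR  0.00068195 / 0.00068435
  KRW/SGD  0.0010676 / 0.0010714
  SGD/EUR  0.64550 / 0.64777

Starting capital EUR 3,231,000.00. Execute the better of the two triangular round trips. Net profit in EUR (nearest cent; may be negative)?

Net profit: EUR 22,595.05

Best loop EUR → KRW → SGD → EUR:
EUR 3,231,000.00 ÷ 0.00068435 (buy KRW at ask) = KRW 4,721,268,357
KRW 4,721,268,357 × 0.0010676 (sell KRW at bid) = SGD 5,040,426.10
SGD 5,040,426.10 × 0.64550 (sell SGD at bid) = EUR 3,253,595.05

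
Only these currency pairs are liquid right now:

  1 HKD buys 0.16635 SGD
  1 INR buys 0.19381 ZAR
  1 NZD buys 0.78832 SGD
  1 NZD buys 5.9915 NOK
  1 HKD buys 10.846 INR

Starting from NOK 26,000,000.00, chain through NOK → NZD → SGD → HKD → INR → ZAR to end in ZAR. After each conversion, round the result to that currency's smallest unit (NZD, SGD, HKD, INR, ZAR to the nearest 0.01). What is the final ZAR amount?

ZAR 43,227,817.16

NOK 26,000,000.00 ÷ 5.9915 = NZD 4,339,480.93
NZD 4,339,480.93 × 0.78832 = SGD 3,420,899.61
SGD 3,420,899.61 ÷ 0.16635 = HKD 20,564,470.15
HKD 20,564,470.15 × 10.846 = INR 223,042,243.25
INR 223,042,243.25 × 0.19381 = ZAR 43,227,817.16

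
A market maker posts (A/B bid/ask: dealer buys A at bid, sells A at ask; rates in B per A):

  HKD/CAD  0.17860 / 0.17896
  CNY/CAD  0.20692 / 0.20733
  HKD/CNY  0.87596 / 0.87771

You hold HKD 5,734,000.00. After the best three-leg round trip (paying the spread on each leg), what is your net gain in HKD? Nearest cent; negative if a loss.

Net profit: HKD 73,489.89

Best loop HKD → CNY → CAD → HKD:
HKD 5,734,000.00 × 0.87596 (sell HKD at bid) = CNY 5,022,754.64
CNY 5,022,754.64 × 0.20692 (sell CNY at bid) = CAD 1,039,308.39
CAD 1,039,308.39 ÷ 0.17896 (buy HKD at ask) = HKD 5,807,489.89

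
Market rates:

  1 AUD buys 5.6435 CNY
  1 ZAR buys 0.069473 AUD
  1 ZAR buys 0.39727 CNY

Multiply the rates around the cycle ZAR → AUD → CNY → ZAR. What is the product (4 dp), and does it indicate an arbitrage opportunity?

0.9869 (arbitrage exists)

Around ZAR → AUD → CNY → ZAR: 1 × 0.069473 × 5.6435 ÷ 0.39727 = 0.986913
Product < 1; profitable direction is ZAR → CNY → AUD → ZAR.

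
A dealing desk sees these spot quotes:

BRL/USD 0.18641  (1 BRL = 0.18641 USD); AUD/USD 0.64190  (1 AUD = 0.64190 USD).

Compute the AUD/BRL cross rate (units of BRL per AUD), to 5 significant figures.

1 AUD × 0.64190 = 0.6419 USD
0.6419 USD ÷ 0.18641 = 3.44348 BRL

AUD/BRL = 3.4435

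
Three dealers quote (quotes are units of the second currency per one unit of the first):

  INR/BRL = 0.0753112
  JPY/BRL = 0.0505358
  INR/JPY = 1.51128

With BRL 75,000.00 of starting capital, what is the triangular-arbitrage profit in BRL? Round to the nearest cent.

Profit: BRL 1,058.15

Profitable loop is BRL → INR → JPY → BRL:
BRL 75,000.00 ÷ 0.0753112 = INR 995,867.81
INR 995,867.81 × 1.51128 = JPY 1,505,035
JPY 1,505,035 × 0.0505358 = BRL 76,058.15
Profit = BRL 76,058.15 − BRL 75,000.00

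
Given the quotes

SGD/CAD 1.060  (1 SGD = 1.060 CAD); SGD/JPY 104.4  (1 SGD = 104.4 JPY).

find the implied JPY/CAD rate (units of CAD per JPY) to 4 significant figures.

1 JPY ÷ 104.4 = 0.00957854 SGD
0.00957854 SGD × 1.060 = 0.0101533 CAD

JPY/CAD = 0.01015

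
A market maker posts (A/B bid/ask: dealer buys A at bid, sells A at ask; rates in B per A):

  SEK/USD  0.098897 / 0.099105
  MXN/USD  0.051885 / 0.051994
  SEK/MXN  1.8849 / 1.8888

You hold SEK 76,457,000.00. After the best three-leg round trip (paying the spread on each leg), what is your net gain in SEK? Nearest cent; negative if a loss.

Net profit: SEK 537,759.55

Best loop SEK → USD → MXN → SEK:
SEK 76,457,000.00 × 0.098897 (sell SEK at bid) = USD 7,561,367.93
USD 7,561,367.93 ÷ 0.051994 (buy MXN at ask) = MXN 145,427,701.83
MXN 145,427,701.83 ÷ 1.8888 (buy SEK at ask) = SEK 76,994,759.55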